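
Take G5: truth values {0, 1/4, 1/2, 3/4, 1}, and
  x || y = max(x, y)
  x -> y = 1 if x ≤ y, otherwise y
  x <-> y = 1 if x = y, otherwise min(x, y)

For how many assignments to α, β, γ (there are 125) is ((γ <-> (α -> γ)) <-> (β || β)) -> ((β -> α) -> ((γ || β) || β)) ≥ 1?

121

value 1: 121 assignments (counts)
value 3/4: 1 assignment
value 1/2: 1 assignment
value 1/4: 1 assignment
value 0: 1 assignment
So 121 of the 125 assignments meet the threshold.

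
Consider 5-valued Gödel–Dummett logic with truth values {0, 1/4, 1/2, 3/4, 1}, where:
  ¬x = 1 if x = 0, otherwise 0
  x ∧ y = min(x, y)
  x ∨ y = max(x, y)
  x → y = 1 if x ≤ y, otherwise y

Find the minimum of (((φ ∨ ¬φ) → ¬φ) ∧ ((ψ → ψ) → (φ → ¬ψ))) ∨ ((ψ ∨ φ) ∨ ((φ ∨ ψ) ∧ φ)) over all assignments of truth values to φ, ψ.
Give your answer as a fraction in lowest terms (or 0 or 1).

Take φ = 1/4, ψ = 0:
¬φ = ¬1/4 = 0
φ ∨ ¬φ = 1/4 ∨ 0 = 1/4
¬φ = ¬1/4 = 0
(φ ∨ ¬φ) → ¬φ = 1/4 → 0 = 0
ψ → ψ = 0 → 0 = 1
¬ψ = ¬0 = 1
φ → ¬ψ = 1/4 → 1 = 1
(ψ → ψ) → (φ → ¬ψ) = 1 → 1 = 1
((φ ∨ ¬φ) → ¬φ) ∧ ((ψ → ψ) → (φ → ¬ψ)) = 0 ∧ 1 = 0
ψ ∨ φ = 0 ∨ 1/4 = 1/4
φ ∨ ψ = 1/4 ∨ 0 = 1/4
(φ ∨ ψ) ∧ φ = 1/4 ∧ 1/4 = 1/4
(ψ ∨ φ) ∨ ((φ ∨ ψ) ∧ φ) = 1/4 ∨ 1/4 = 1/4
(((φ ∨ ¬φ) → ¬φ) ∧ ((ψ → ψ) → (φ → ¬ψ))) ∨ ((ψ ∨ φ) ∨ ((φ ∨ ψ) ∧ φ)) = 0 ∨ 1/4 = 1/4
No assignment yields a value below 1/4, so this is the minimum.

1/4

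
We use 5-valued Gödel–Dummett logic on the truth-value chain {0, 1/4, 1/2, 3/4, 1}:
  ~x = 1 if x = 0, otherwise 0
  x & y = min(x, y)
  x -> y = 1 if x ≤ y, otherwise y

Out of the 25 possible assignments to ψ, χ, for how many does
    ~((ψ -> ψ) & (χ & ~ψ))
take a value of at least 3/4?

value 1: 21 assignments (counts)
value 0: 4 assignments
So 21 of the 25 assignments meet the threshold.

21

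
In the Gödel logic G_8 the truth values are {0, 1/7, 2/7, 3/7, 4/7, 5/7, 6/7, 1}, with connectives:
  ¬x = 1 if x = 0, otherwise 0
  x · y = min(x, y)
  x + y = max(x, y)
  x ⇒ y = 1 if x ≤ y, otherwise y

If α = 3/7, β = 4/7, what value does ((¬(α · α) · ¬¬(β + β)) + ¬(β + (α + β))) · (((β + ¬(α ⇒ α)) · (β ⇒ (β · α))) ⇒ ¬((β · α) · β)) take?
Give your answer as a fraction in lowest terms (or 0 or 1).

α · α = 3/7 · 3/7 = 3/7
¬(α · α) = ¬3/7 = 0
β + β = 4/7 + 4/7 = 4/7
¬(β + β) = ¬4/7 = 0
¬¬(β + β) = ¬0 = 1
¬(α · α) · ¬¬(β + β) = 0 · 1 = 0
α + β = 3/7 + 4/7 = 4/7
β + (α + β) = 4/7 + 4/7 = 4/7
¬(β + (α + β)) = ¬4/7 = 0
(¬(α · α) · ¬¬(β + β)) + ¬(β + (α + β)) = 0 + 0 = 0
α ⇒ α = 3/7 ⇒ 3/7 = 1
¬(α ⇒ α) = ¬1 = 0
β + ¬(α ⇒ α) = 4/7 + 0 = 4/7
β · α = 4/7 · 3/7 = 3/7
β ⇒ (β · α) = 4/7 ⇒ 3/7 = 3/7
(β + ¬(α ⇒ α)) · (β ⇒ (β · α)) = 4/7 · 3/7 = 3/7
β · α = 4/7 · 3/7 = 3/7
(β · α) · β = 3/7 · 4/7 = 3/7
¬((β · α) · β) = ¬3/7 = 0
((β + ¬(α ⇒ α)) · (β ⇒ (β · α))) ⇒ ¬((β · α) · β) = 3/7 ⇒ 0 = 0
((¬(α · α) · ¬¬(β + β)) + ¬(β + (α + β))) · (((β + ¬(α ⇒ α)) · (β ⇒ (β · α))) ⇒ ¬((β · α) · β)) = 0 · 0 = 0

0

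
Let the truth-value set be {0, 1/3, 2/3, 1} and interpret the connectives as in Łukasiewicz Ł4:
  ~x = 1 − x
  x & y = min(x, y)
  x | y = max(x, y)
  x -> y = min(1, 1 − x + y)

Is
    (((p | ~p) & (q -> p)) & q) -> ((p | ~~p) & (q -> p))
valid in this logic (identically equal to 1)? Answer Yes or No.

Counterexample: take p = 0, q = 1/3.
~p = ~0 = 1
p | ~p = 0 | 1 = 1
q -> p = 1/3 -> 0 = 2/3
(p | ~p) & (q -> p) = 1 & 2/3 = 2/3
((p | ~p) & (q -> p)) & q = 2/3 & 1/3 = 1/3
~p = ~0 = 1
~~p = ~1 = 0
p | ~~p = 0 | 0 = 0
q -> p = 1/3 -> 0 = 2/3
(p | ~~p) & (q -> p) = 0 & 2/3 = 0
(((p | ~p) & (q -> p)) & q) -> ((p | ~~p) & (q -> p)) = 1/3 -> 0 = 2/3
This gives 2/3 ≠ 1.

No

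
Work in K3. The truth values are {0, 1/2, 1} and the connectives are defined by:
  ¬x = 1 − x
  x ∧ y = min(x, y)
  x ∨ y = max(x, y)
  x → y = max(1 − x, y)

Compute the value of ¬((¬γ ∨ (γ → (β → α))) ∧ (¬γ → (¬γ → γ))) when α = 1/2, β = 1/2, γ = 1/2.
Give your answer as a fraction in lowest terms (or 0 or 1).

¬γ = ¬1/2 = 1/2
β → α = 1/2 → 1/2 = 1/2
γ → (β → α) = 1/2 → 1/2 = 1/2
¬γ ∨ (γ → (β → α)) = 1/2 ∨ 1/2 = 1/2
¬γ = ¬1/2 = 1/2
¬γ = ¬1/2 = 1/2
¬γ → γ = 1/2 → 1/2 = 1/2
¬γ → (¬γ → γ) = 1/2 → 1/2 = 1/2
(¬γ ∨ (γ → (β → α))) ∧ (¬γ → (¬γ → γ)) = 1/2 ∧ 1/2 = 1/2
¬((¬γ ∨ (γ → (β → α))) ∧ (¬γ → (¬γ → γ))) = ¬1/2 = 1/2

1/2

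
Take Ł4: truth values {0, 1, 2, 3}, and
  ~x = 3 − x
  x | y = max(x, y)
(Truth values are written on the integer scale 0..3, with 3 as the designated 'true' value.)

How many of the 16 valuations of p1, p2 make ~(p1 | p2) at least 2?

p1 = 0, p2 = 0 ↦ 3  ≥
p1 = 0, p2 = 1 ↦ 2  ≥
p1 = 0, p2 = 2 ↦ 1  <
p1 = 0, p2 = 3 ↦ 0  <
p1 = 1, p2 = 0 ↦ 2  ≥
p1 = 1, p2 = 1 ↦ 2  ≥
p1 = 1, p2 = 2 ↦ 1  <
p1 = 1, p2 = 3 ↦ 0  <
p1 = 2, p2 = 0 ↦ 1  <
p1 = 2, p2 = 1 ↦ 1  <
p1 = 2, p2 = 2 ↦ 1  <
p1 = 2, p2 = 3 ↦ 0  <
p1 = 3, p2 = 0 ↦ 0  <
p1 = 3, p2 = 1 ↦ 0  <
p1 = 3, p2 = 2 ↦ 0  <
p1 = 3, p2 = 3 ↦ 0  <
So 4 of the 16 assignments meet the threshold.

4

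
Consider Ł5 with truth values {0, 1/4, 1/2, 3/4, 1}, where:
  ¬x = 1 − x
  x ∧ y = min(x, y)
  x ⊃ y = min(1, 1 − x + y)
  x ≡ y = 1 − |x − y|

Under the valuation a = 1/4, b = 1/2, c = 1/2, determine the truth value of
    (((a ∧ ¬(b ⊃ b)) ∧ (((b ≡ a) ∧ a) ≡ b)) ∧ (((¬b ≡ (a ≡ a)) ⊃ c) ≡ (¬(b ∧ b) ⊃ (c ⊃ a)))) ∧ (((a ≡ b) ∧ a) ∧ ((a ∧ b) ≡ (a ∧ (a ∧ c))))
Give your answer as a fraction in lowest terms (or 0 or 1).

b ⊃ b = 1/2 ⊃ 1/2 = 1
¬(b ⊃ b) = ¬1 = 0
a ∧ ¬(b ⊃ b) = 1/4 ∧ 0 = 0
b ≡ a = 1/2 ≡ 1/4 = 3/4
(b ≡ a) ∧ a = 3/4 ∧ 1/4 = 1/4
((b ≡ a) ∧ a) ≡ b = 1/4 ≡ 1/2 = 3/4
(a ∧ ¬(b ⊃ b)) ∧ (((b ≡ a) ∧ a) ≡ b) = 0 ∧ 3/4 = 0
¬b = ¬1/2 = 1/2
a ≡ a = 1/4 ≡ 1/4 = 1
¬b ≡ (a ≡ a) = 1/2 ≡ 1 = 1/2
(¬b ≡ (a ≡ a)) ⊃ c = 1/2 ⊃ 1/2 = 1
b ∧ b = 1/2 ∧ 1/2 = 1/2
¬(b ∧ b) = ¬1/2 = 1/2
c ⊃ a = 1/2 ⊃ 1/4 = 3/4
¬(b ∧ b) ⊃ (c ⊃ a) = 1/2 ⊃ 3/4 = 1
((¬b ≡ (a ≡ a)) ⊃ c) ≡ (¬(b ∧ b) ⊃ (c ⊃ a)) = 1 ≡ 1 = 1
((a ∧ ¬(b ⊃ b)) ∧ (((b ≡ a) ∧ a) ≡ b)) ∧ (((¬b ≡ (a ≡ a)) ⊃ c) ≡ (¬(b ∧ b) ⊃ (c ⊃ a))) = 0 ∧ 1 = 0
a ≡ b = 1/4 ≡ 1/2 = 3/4
(a ≡ b) ∧ a = 3/4 ∧ 1/4 = 1/4
a ∧ b = 1/4 ∧ 1/2 = 1/4
a ∧ c = 1/4 ∧ 1/2 = 1/4
a ∧ (a ∧ c) = 1/4 ∧ 1/4 = 1/4
(a ∧ b) ≡ (a ∧ (a ∧ c)) = 1/4 ≡ 1/4 = 1
((a ≡ b) ∧ a) ∧ ((a ∧ b) ≡ (a ∧ (a ∧ c))) = 1/4 ∧ 1 = 1/4
(((a ∧ ¬(b ⊃ b)) ∧ (((b ≡ a) ∧ a) ≡ b)) ∧ (((¬b ≡ (a ≡ a)) ⊃ c) ≡ (¬(b ∧ b) ⊃ (c ⊃ a)))) ∧ (((a ≡ b) ∧ a) ∧ ((a ∧ b) ≡ (a ∧ (a ∧ c)))) = 0 ∧ 1/4 = 0

0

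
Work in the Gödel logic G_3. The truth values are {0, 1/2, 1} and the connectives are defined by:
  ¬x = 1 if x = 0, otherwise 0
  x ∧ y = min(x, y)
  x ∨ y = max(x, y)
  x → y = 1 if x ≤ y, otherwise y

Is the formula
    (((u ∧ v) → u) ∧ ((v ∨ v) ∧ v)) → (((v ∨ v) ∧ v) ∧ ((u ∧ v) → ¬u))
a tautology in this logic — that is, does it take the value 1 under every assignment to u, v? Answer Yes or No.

No

Counterexample: take u = 1/2, v = 1/2.
u ∧ v = 1/2 ∧ 1/2 = 1/2
(u ∧ v) → u = 1/2 → 1/2 = 1
v ∨ v = 1/2 ∨ 1/2 = 1/2
(v ∨ v) ∧ v = 1/2 ∧ 1/2 = 1/2
((u ∧ v) → u) ∧ ((v ∨ v) ∧ v) = 1 ∧ 1/2 = 1/2
v ∨ v = 1/2 ∨ 1/2 = 1/2
(v ∨ v) ∧ v = 1/2 ∧ 1/2 = 1/2
u ∧ v = 1/2 ∧ 1/2 = 1/2
¬u = ¬1/2 = 0
(u ∧ v) → ¬u = 1/2 → 0 = 0
((v ∨ v) ∧ v) ∧ ((u ∧ v) → ¬u) = 1/2 ∧ 0 = 0
(((u ∧ v) → u) ∧ ((v ∨ v) ∧ v)) → (((v ∨ v) ∧ v) ∧ ((u ∧ v) → ¬u)) = 1/2 → 0 = 0
This gives 0 ≠ 1.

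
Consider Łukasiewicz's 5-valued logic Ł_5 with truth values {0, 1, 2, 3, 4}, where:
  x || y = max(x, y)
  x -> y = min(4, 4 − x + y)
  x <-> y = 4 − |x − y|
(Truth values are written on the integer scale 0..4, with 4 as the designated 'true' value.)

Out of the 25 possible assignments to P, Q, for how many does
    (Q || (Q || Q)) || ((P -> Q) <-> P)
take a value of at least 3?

value 4: 7 assignments (counts)
value 3: 7 assignments (counts)
value 2: 6 assignments
value 1: 3 assignments
value 0: 2 assignments
So 14 of the 25 assignments meet the threshold.

14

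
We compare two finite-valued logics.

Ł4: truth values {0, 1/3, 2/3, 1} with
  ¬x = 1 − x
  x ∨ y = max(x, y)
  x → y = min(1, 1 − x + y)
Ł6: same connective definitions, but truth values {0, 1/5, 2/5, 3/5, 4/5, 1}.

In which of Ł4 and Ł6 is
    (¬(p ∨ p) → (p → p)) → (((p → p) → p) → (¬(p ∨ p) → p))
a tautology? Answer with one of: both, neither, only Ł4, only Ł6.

both

In Ł4: every assignment gives 1 — tautology.
In Ł6: every assignment gives 1 — tautology.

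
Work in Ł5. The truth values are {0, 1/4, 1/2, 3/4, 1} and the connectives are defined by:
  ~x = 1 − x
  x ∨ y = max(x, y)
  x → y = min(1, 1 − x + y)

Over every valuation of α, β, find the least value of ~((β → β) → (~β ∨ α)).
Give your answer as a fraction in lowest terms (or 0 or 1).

0

Take α = 0, β = 0:
β → β = 0 → 0 = 1
~β = ~0 = 1
~β ∨ α = 1 ∨ 0 = 1
(β → β) → (~β ∨ α) = 1 → 1 = 1
~((β → β) → (~β ∨ α)) = ~1 = 0
No assignment yields a value below 0, so this is the minimum.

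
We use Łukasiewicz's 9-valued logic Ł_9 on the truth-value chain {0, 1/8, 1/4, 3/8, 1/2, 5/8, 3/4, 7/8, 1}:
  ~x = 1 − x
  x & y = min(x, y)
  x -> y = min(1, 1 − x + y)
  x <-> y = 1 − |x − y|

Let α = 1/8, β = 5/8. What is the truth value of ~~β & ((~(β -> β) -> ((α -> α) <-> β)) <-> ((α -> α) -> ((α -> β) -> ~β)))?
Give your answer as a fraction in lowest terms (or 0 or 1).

3/8

~β = ~5/8 = 3/8
~~β = ~3/8 = 5/8
β -> β = 5/8 -> 5/8 = 1
~(β -> β) = ~1 = 0
α -> α = 1/8 -> 1/8 = 1
(α -> α) <-> β = 1 <-> 5/8 = 5/8
~(β -> β) -> ((α -> α) <-> β) = 0 -> 5/8 = 1
α -> α = 1/8 -> 1/8 = 1
α -> β = 1/8 -> 5/8 = 1
~β = ~5/8 = 3/8
(α -> β) -> ~β = 1 -> 3/8 = 3/8
(α -> α) -> ((α -> β) -> ~β) = 1 -> 3/8 = 3/8
(~(β -> β) -> ((α -> α) <-> β)) <-> ((α -> α) -> ((α -> β) -> ~β)) = 1 <-> 3/8 = 3/8
~~β & ((~(β -> β) -> ((α -> α) <-> β)) <-> ((α -> α) -> ((α -> β) -> ~β))) = 5/8 & 3/8 = 3/8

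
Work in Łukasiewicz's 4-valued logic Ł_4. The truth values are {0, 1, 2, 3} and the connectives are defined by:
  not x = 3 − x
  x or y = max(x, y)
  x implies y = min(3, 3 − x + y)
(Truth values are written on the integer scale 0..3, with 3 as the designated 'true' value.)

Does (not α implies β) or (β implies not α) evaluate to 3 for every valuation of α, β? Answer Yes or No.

Yes

α = 0, β = 0 ↦ 3
α = 0, β = 1 ↦ 3
α = 0, β = 2 ↦ 3
α = 0, β = 3 ↦ 3
α = 1, β = 0 ↦ 3
α = 1, β = 1 ↦ 3
α = 1, β = 2 ↦ 3
α = 1, β = 3 ↦ 3
α = 2, β = 0 ↦ 3
α = 2, β = 1 ↦ 3
α = 2, β = 2 ↦ 3
α = 2, β = 3 ↦ 3
α = 3, β = 0 ↦ 3
α = 3, β = 1 ↦ 3
α = 3, β = 2 ↦ 3
α = 3, β = 3 ↦ 3
Every assignment gives a value ≥ 3.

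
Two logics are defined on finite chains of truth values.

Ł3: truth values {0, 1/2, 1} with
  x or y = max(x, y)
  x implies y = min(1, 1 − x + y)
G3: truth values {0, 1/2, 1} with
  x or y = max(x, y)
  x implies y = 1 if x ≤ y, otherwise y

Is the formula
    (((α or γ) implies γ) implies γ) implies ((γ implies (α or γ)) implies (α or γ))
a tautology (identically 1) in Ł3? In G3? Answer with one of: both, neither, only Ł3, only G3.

In Ł3: every assignment gives 1 — tautology.
In G3: at α = 1/2, γ = 0 the value is 1/2 — not a tautology.

only Ł3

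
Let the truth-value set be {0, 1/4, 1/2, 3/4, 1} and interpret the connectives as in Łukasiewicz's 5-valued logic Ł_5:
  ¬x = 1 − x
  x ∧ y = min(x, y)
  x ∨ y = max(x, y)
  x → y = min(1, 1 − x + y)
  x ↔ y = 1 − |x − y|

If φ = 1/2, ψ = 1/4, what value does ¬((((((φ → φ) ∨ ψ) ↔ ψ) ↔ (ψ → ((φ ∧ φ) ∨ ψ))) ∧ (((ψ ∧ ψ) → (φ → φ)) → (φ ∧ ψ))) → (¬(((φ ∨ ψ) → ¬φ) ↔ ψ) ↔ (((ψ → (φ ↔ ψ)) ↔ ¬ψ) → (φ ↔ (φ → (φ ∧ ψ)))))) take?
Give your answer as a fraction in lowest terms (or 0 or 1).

0

φ → φ = 1/2 → 1/2 = 1
(φ → φ) ∨ ψ = 1 ∨ 1/4 = 1
((φ → φ) ∨ ψ) ↔ ψ = 1 ↔ 1/4 = 1/4
φ ∧ φ = 1/2 ∧ 1/2 = 1/2
(φ ∧ φ) ∨ ψ = 1/2 ∨ 1/4 = 1/2
ψ → ((φ ∧ φ) ∨ ψ) = 1/4 → 1/2 = 1
(((φ → φ) ∨ ψ) ↔ ψ) ↔ (ψ → ((φ ∧ φ) ∨ ψ)) = 1/4 ↔ 1 = 1/4
ψ ∧ ψ = 1/4 ∧ 1/4 = 1/4
φ → φ = 1/2 → 1/2 = 1
(ψ ∧ ψ) → (φ → φ) = 1/4 → 1 = 1
φ ∧ ψ = 1/2 ∧ 1/4 = 1/4
((ψ ∧ ψ) → (φ → φ)) → (φ ∧ ψ) = 1 → 1/4 = 1/4
((((φ → φ) ∨ ψ) ↔ ψ) ↔ (ψ → ((φ ∧ φ) ∨ ψ))) ∧ (((ψ ∧ ψ) → (φ → φ)) → (φ ∧ ψ)) = 1/4 ∧ 1/4 = 1/4
φ ∨ ψ = 1/2 ∨ 1/4 = 1/2
¬φ = ¬1/2 = 1/2
(φ ∨ ψ) → ¬φ = 1/2 → 1/2 = 1
((φ ∨ ψ) → ¬φ) ↔ ψ = 1 ↔ 1/4 = 1/4
¬(((φ ∨ ψ) → ¬φ) ↔ ψ) = ¬1/4 = 3/4
φ ↔ ψ = 1/2 ↔ 1/4 = 3/4
ψ → (φ ↔ ψ) = 1/4 → 3/4 = 1
¬ψ = ¬1/4 = 3/4
(ψ → (φ ↔ ψ)) ↔ ¬ψ = 1 ↔ 3/4 = 3/4
φ ∧ ψ = 1/2 ∧ 1/4 = 1/4
φ → (φ ∧ ψ) = 1/2 → 1/4 = 3/4
φ ↔ (φ → (φ ∧ ψ)) = 1/2 ↔ 3/4 = 3/4
((ψ → (φ ↔ ψ)) ↔ ¬ψ) → (φ ↔ (φ → (φ ∧ ψ))) = 3/4 → 3/4 = 1
¬(((φ ∨ ψ) → ¬φ) ↔ ψ) ↔ (((ψ → (φ ↔ ψ)) ↔ ¬ψ) → (φ ↔ (φ → (φ ∧ ψ)))) = 3/4 ↔ 1 = 3/4
(((((φ → φ) ∨ ψ) ↔ ψ) ↔ (ψ → ((φ ∧ φ) ∨ ψ))) ∧ (((ψ ∧ ψ) → (φ → φ)) → (φ ∧ ψ))) → (¬(((φ ∨ ψ) → ¬φ) ↔ ψ) ↔ (((ψ → (φ ↔ ψ)) ↔ ¬ψ) → (φ ↔ (φ → (φ ∧ ψ))))) = 1/4 → 3/4 = 1
¬((((((φ → φ) ∨ ψ) ↔ ψ) ↔ (ψ → ((φ ∧ φ) ∨ ψ))) ∧ (((ψ ∧ ψ) → (φ → φ)) → (φ ∧ ψ))) → (¬(((φ ∨ ψ) → ¬φ) ↔ ψ) ↔ (((ψ → (φ ↔ ψ)) ↔ ¬ψ) → (φ ↔ (φ → (φ ∧ ψ)))))) = ¬1 = 0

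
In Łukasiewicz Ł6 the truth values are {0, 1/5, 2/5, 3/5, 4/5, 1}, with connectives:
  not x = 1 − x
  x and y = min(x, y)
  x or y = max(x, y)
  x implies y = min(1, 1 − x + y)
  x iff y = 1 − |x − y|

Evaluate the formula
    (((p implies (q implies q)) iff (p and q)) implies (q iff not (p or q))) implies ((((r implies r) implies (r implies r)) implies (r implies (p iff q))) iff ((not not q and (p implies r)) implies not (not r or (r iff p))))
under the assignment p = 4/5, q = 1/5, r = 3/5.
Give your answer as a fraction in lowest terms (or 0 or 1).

4/5

q implies q = 1/5 implies 1/5 = 1
p implies (q implies q) = 4/5 implies 1 = 1
p and q = 4/5 and 1/5 = 1/5
(p implies (q implies q)) iff (p and q) = 1 iff 1/5 = 1/5
p or q = 4/5 or 1/5 = 4/5
not (p or q) = not 4/5 = 1/5
q iff not (p or q) = 1/5 iff 1/5 = 1
((p implies (q implies q)) iff (p and q)) implies (q iff not (p or q)) = 1/5 implies 1 = 1
r implies r = 3/5 implies 3/5 = 1
r implies r = 3/5 implies 3/5 = 1
(r implies r) implies (r implies r) = 1 implies 1 = 1
p iff q = 4/5 iff 1/5 = 2/5
r implies (p iff q) = 3/5 implies 2/5 = 4/5
((r implies r) implies (r implies r)) implies (r implies (p iff q)) = 1 implies 4/5 = 4/5
not q = not 1/5 = 4/5
not not q = not 4/5 = 1/5
p implies r = 4/5 implies 3/5 = 4/5
not not q and (p implies r) = 1/5 and 4/5 = 1/5
not r = not 3/5 = 2/5
r iff p = 3/5 iff 4/5 = 4/5
not r or (r iff p) = 2/5 or 4/5 = 4/5
not (not r or (r iff p)) = not 4/5 = 1/5
(not not q and (p implies r)) implies not (not r or (r iff p)) = 1/5 implies 1/5 = 1
(((r implies r) implies (r implies r)) implies (r implies (p iff q))) iff ((not not q and (p implies r)) implies not (not r or (r iff p))) = 4/5 iff 1 = 4/5
(((p implies (q implies q)) iff (p and q)) implies (q iff not (p or q))) implies ((((r implies r) implies (r implies r)) implies (r implies (p iff q))) iff ((not not q and (p implies r)) implies not (not r or (r iff p)))) = 1 implies 4/5 = 4/5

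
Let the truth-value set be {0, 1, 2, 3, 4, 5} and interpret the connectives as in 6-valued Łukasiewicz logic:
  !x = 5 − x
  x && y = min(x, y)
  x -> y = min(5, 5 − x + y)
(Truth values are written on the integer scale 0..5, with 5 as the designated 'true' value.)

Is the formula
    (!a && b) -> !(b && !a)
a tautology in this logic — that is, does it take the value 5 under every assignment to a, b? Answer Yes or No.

Counterexample: take a = 0, b = 3.
!a = !0 = 5
!a && b = 5 && 3 = 3
b && !a = 3 && 5 = 3
!(b && !a) = !3 = 2
(!a && b) -> !(b && !a) = 3 -> 2 = 4
This gives 4 ≠ 5.

No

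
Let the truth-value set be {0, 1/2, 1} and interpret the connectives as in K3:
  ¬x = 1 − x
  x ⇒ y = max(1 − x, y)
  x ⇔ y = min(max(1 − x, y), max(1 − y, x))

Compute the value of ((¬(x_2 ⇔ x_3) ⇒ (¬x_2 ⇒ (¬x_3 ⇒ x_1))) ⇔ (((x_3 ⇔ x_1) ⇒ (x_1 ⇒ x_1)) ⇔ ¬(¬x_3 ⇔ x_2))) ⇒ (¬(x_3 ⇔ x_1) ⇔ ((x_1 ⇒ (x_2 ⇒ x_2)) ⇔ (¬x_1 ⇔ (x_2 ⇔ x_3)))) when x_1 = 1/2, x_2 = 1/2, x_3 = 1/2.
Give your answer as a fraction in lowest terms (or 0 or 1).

x_2 ⇔ x_3 = 1/2 ⇔ 1/2 = 1/2
¬(x_2 ⇔ x_3) = ¬1/2 = 1/2
¬x_2 = ¬1/2 = 1/2
¬x_3 = ¬1/2 = 1/2
¬x_3 ⇒ x_1 = 1/2 ⇒ 1/2 = 1/2
¬x_2 ⇒ (¬x_3 ⇒ x_1) = 1/2 ⇒ 1/2 = 1/2
¬(x_2 ⇔ x_3) ⇒ (¬x_2 ⇒ (¬x_3 ⇒ x_1)) = 1/2 ⇒ 1/2 = 1/2
x_3 ⇔ x_1 = 1/2 ⇔ 1/2 = 1/2
x_1 ⇒ x_1 = 1/2 ⇒ 1/2 = 1/2
(x_3 ⇔ x_1) ⇒ (x_1 ⇒ x_1) = 1/2 ⇒ 1/2 = 1/2
¬x_3 = ¬1/2 = 1/2
¬x_3 ⇔ x_2 = 1/2 ⇔ 1/2 = 1/2
¬(¬x_3 ⇔ x_2) = ¬1/2 = 1/2
((x_3 ⇔ x_1) ⇒ (x_1 ⇒ x_1)) ⇔ ¬(¬x_3 ⇔ x_2) = 1/2 ⇔ 1/2 = 1/2
(¬(x_2 ⇔ x_3) ⇒ (¬x_2 ⇒ (¬x_3 ⇒ x_1))) ⇔ (((x_3 ⇔ x_1) ⇒ (x_1 ⇒ x_1)) ⇔ ¬(¬x_3 ⇔ x_2)) = 1/2 ⇔ 1/2 = 1/2
x_3 ⇔ x_1 = 1/2 ⇔ 1/2 = 1/2
¬(x_3 ⇔ x_1) = ¬1/2 = 1/2
x_2 ⇒ x_2 = 1/2 ⇒ 1/2 = 1/2
x_1 ⇒ (x_2 ⇒ x_2) = 1/2 ⇒ 1/2 = 1/2
¬x_1 = ¬1/2 = 1/2
x_2 ⇔ x_3 = 1/2 ⇔ 1/2 = 1/2
¬x_1 ⇔ (x_2 ⇔ x_3) = 1/2 ⇔ 1/2 = 1/2
(x_1 ⇒ (x_2 ⇒ x_2)) ⇔ (¬x_1 ⇔ (x_2 ⇔ x_3)) = 1/2 ⇔ 1/2 = 1/2
¬(x_3 ⇔ x_1) ⇔ ((x_1 ⇒ (x_2 ⇒ x_2)) ⇔ (¬x_1 ⇔ (x_2 ⇔ x_3))) = 1/2 ⇔ 1/2 = 1/2
((¬(x_2 ⇔ x_3) ⇒ (¬x_2 ⇒ (¬x_3 ⇒ x_1))) ⇔ (((x_3 ⇔ x_1) ⇒ (x_1 ⇒ x_1)) ⇔ ¬(¬x_3 ⇔ x_2))) ⇒ (¬(x_3 ⇔ x_1) ⇔ ((x_1 ⇒ (x_2 ⇒ x_2)) ⇔ (¬x_1 ⇔ (x_2 ⇔ x_3)))) = 1/2 ⇒ 1/2 = 1/2

1/2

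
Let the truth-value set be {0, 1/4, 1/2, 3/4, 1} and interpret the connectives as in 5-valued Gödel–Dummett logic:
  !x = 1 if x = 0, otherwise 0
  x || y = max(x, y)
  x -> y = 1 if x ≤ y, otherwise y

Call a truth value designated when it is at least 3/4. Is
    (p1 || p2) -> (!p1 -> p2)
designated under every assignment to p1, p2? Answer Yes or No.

At p1 = 1, p2 = 1/2, for instance:
p1 || p2 = 1 || 1/2 = 1
!p1 = !1 = 0
!p1 -> p2 = 0 -> 1/2 = 1
(p1 || p2) -> (!p1 -> p2) = 1 -> 1 = 1
and checking the remaining 24 assignments likewise gives ≥ 3/4 in every case.

Yes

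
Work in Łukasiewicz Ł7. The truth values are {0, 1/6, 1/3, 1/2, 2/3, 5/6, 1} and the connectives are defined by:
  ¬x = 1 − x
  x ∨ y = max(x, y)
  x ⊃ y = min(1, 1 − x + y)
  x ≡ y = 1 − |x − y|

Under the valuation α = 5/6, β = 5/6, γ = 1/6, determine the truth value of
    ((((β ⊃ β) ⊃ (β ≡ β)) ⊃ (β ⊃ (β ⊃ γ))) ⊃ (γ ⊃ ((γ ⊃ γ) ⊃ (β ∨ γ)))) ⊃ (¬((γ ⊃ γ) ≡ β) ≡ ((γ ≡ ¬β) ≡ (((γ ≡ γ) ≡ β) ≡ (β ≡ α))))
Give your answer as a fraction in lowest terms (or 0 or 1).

β ⊃ β = 5/6 ⊃ 5/6 = 1
β ≡ β = 5/6 ≡ 5/6 = 1
(β ⊃ β) ⊃ (β ≡ β) = 1 ⊃ 1 = 1
β ⊃ γ = 5/6 ⊃ 1/6 = 1/3
β ⊃ (β ⊃ γ) = 5/6 ⊃ 1/3 = 1/2
((β ⊃ β) ⊃ (β ≡ β)) ⊃ (β ⊃ (β ⊃ γ)) = 1 ⊃ 1/2 = 1/2
γ ⊃ γ = 1/6 ⊃ 1/6 = 1
β ∨ γ = 5/6 ∨ 1/6 = 5/6
(γ ⊃ γ) ⊃ (β ∨ γ) = 1 ⊃ 5/6 = 5/6
γ ⊃ ((γ ⊃ γ) ⊃ (β ∨ γ)) = 1/6 ⊃ 5/6 = 1
(((β ⊃ β) ⊃ (β ≡ β)) ⊃ (β ⊃ (β ⊃ γ))) ⊃ (γ ⊃ ((γ ⊃ γ) ⊃ (β ∨ γ))) = 1/2 ⊃ 1 = 1
γ ⊃ γ = 1/6 ⊃ 1/6 = 1
(γ ⊃ γ) ≡ β = 1 ≡ 5/6 = 5/6
¬((γ ⊃ γ) ≡ β) = ¬5/6 = 1/6
¬β = ¬5/6 = 1/6
γ ≡ ¬β = 1/6 ≡ 1/6 = 1
γ ≡ γ = 1/6 ≡ 1/6 = 1
(γ ≡ γ) ≡ β = 1 ≡ 5/6 = 5/6
β ≡ α = 5/6 ≡ 5/6 = 1
((γ ≡ γ) ≡ β) ≡ (β ≡ α) = 5/6 ≡ 1 = 5/6
(γ ≡ ¬β) ≡ (((γ ≡ γ) ≡ β) ≡ (β ≡ α)) = 1 ≡ 5/6 = 5/6
¬((γ ⊃ γ) ≡ β) ≡ ((γ ≡ ¬β) ≡ (((γ ≡ γ) ≡ β) ≡ (β ≡ α))) = 1/6 ≡ 5/6 = 1/3
((((β ⊃ β) ⊃ (β ≡ β)) ⊃ (β ⊃ (β ⊃ γ))) ⊃ (γ ⊃ ((γ ⊃ γ) ⊃ (β ∨ γ)))) ⊃ (¬((γ ⊃ γ) ≡ β) ≡ ((γ ≡ ¬β) ≡ (((γ ≡ γ) ≡ β) ≡ (β ≡ α)))) = 1 ⊃ 1/3 = 1/3

1/3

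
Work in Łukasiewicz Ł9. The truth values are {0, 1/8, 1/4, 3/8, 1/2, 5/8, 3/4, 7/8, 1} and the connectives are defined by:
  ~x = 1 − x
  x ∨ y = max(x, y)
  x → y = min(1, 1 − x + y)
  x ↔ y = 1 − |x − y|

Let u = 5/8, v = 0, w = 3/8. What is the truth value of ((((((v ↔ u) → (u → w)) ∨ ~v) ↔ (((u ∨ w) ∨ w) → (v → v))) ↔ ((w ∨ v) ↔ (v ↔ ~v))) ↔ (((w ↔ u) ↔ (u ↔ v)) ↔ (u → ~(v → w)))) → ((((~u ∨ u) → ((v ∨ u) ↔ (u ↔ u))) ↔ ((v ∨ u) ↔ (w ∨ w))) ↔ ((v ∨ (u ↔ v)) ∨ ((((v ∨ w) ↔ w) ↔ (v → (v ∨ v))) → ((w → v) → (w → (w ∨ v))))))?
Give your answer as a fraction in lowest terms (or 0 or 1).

7/8

v ↔ u = 0 ↔ 5/8 = 3/8
u → w = 5/8 → 3/8 = 3/4
(v ↔ u) → (u → w) = 3/8 → 3/4 = 1
~v = ~0 = 1
((v ↔ u) → (u → w)) ∨ ~v = 1 ∨ 1 = 1
u ∨ w = 5/8 ∨ 3/8 = 5/8
(u ∨ w) ∨ w = 5/8 ∨ 3/8 = 5/8
v → v = 0 → 0 = 1
((u ∨ w) ∨ w) → (v → v) = 5/8 → 1 = 1
(((v ↔ u) → (u → w)) ∨ ~v) ↔ (((u ∨ w) ∨ w) → (v → v)) = 1 ↔ 1 = 1
w ∨ v = 3/8 ∨ 0 = 3/8
~v = ~0 = 1
v ↔ ~v = 0 ↔ 1 = 0
(w ∨ v) ↔ (v ↔ ~v) = 3/8 ↔ 0 = 5/8
((((v ↔ u) → (u → w)) ∨ ~v) ↔ (((u ∨ w) ∨ w) → (v → v))) ↔ ((w ∨ v) ↔ (v ↔ ~v)) = 1 ↔ 5/8 = 5/8
w ↔ u = 3/8 ↔ 5/8 = 3/4
u ↔ v = 5/8 ↔ 0 = 3/8
(w ↔ u) ↔ (u ↔ v) = 3/4 ↔ 3/8 = 5/8
v → w = 0 → 3/8 = 1
~(v → w) = ~1 = 0
u → ~(v → w) = 5/8 → 0 = 3/8
((w ↔ u) ↔ (u ↔ v)) ↔ (u → ~(v → w)) = 5/8 ↔ 3/8 = 3/4
(((((v ↔ u) → (u → w)) ∨ ~v) ↔ (((u ∨ w) ∨ w) → (v → v))) ↔ ((w ∨ v) ↔ (v ↔ ~v))) ↔ (((w ↔ u) ↔ (u ↔ v)) ↔ (u → ~(v → w))) = 5/8 ↔ 3/4 = 7/8
~u = ~5/8 = 3/8
~u ∨ u = 3/8 ∨ 5/8 = 5/8
v ∨ u = 0 ∨ 5/8 = 5/8
u ↔ u = 5/8 ↔ 5/8 = 1
(v ∨ u) ↔ (u ↔ u) = 5/8 ↔ 1 = 5/8
(~u ∨ u) → ((v ∨ u) ↔ (u ↔ u)) = 5/8 → 5/8 = 1
v ∨ u = 0 ∨ 5/8 = 5/8
w ∨ w = 3/8 ∨ 3/8 = 3/8
(v ∨ u) ↔ (w ∨ w) = 5/8 ↔ 3/8 = 3/4
((~u ∨ u) → ((v ∨ u) ↔ (u ↔ u))) ↔ ((v ∨ u) ↔ (w ∨ w)) = 1 ↔ 3/4 = 3/4
u ↔ v = 5/8 ↔ 0 = 3/8
v ∨ (u ↔ v) = 0 ∨ 3/8 = 3/8
v ∨ w = 0 ∨ 3/8 = 3/8
(v ∨ w) ↔ w = 3/8 ↔ 3/8 = 1
v ∨ v = 0 ∨ 0 = 0
v → (v ∨ v) = 0 → 0 = 1
((v ∨ w) ↔ w) ↔ (v → (v ∨ v)) = 1 ↔ 1 = 1
w → v = 3/8 → 0 = 5/8
w ∨ v = 3/8 ∨ 0 = 3/8
w → (w ∨ v) = 3/8 → 3/8 = 1
(w → v) → (w → (w ∨ v)) = 5/8 → 1 = 1
(((v ∨ w) ↔ w) ↔ (v → (v ∨ v))) → ((w → v) → (w → (w ∨ v))) = 1 → 1 = 1
(v ∨ (u ↔ v)) ∨ ((((v ∨ w) ↔ w) ↔ (v → (v ∨ v))) → ((w → v) → (w → (w ∨ v)))) = 3/8 ∨ 1 = 1
(((~u ∨ u) → ((v ∨ u) ↔ (u ↔ u))) ↔ ((v ∨ u) ↔ (w ∨ w))) ↔ ((v ∨ (u ↔ v)) ∨ ((((v ∨ w) ↔ w) ↔ (v → (v ∨ v))) → ((w → v) → (w → (w ∨ v))))) = 3/4 ↔ 1 = 3/4
((((((v ↔ u) → (u → w)) ∨ ~v) ↔ (((u ∨ w) ∨ w) → (v → v))) ↔ ((w ∨ v) ↔ (v ↔ ~v))) ↔ (((w ↔ u) ↔ (u ↔ v)) ↔ (u → ~(v → w)))) → ((((~u ∨ u) → ((v ∨ u) ↔ (u ↔ u))) ↔ ((v ∨ u) ↔ (w ∨ w))) ↔ ((v ∨ (u ↔ v)) ∨ ((((v ∨ w) ↔ w) ↔ (v → (v ∨ v))) → ((w → v) → (w → (w ∨ v)))))) = 7/8 → 3/4 = 7/8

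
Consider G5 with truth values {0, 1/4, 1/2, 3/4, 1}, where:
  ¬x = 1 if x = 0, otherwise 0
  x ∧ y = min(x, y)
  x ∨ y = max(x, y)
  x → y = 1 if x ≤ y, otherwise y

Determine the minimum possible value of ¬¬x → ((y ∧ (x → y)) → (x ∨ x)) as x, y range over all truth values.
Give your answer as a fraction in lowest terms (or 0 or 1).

1/4

Take x = 1/4, y = 1/2:
¬x = ¬1/4 = 0
¬¬x = ¬0 = 1
x → y = 1/4 → 1/2 = 1
y ∧ (x → y) = 1/2 ∧ 1 = 1/2
x ∨ x = 1/4 ∨ 1/4 = 1/4
(y ∧ (x → y)) → (x ∨ x) = 1/2 → 1/4 = 1/4
¬¬x → ((y ∧ (x → y)) → (x ∨ x)) = 1 → 1/4 = 1/4
No assignment yields a value below 1/4, so this is the minimum.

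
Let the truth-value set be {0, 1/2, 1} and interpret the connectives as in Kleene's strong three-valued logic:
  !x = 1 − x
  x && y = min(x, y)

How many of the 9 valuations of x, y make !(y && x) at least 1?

5

x = 0, y = 0 ↦ 1  ≥
x = 0, y = 1/2 ↦ 1  ≥
x = 0, y = 1 ↦ 1  ≥
x = 1/2, y = 0 ↦ 1  ≥
x = 1/2, y = 1/2 ↦ 1/2  <
x = 1/2, y = 1 ↦ 1/2  <
x = 1, y = 0 ↦ 1  ≥
x = 1, y = 1/2 ↦ 1/2  <
x = 1, y = 1 ↦ 0  <
So 5 of the 9 assignments meet the threshold.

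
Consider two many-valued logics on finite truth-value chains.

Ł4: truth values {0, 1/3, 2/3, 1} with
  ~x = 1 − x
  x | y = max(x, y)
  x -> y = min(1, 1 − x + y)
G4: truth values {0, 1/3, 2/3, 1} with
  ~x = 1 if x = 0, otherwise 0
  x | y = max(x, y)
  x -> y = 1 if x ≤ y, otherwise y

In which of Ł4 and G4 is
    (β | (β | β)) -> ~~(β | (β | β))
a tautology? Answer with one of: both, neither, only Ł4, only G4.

both

In Ł4: every assignment gives 1 — tautology.
In G4: every assignment gives 1 — tautology.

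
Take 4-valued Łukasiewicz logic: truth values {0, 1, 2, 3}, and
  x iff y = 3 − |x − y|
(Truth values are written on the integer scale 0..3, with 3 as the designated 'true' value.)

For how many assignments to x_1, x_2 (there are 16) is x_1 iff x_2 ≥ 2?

10

x_1 = 0, x_2 = 0 ↦ 3  ≥
x_1 = 0, x_2 = 1 ↦ 2  ≥
x_1 = 0, x_2 = 2 ↦ 1  <
x_1 = 0, x_2 = 3 ↦ 0  <
x_1 = 1, x_2 = 0 ↦ 2  ≥
x_1 = 1, x_2 = 1 ↦ 3  ≥
x_1 = 1, x_2 = 2 ↦ 2  ≥
x_1 = 1, x_2 = 3 ↦ 1  <
x_1 = 2, x_2 = 0 ↦ 1  <
x_1 = 2, x_2 = 1 ↦ 2  ≥
x_1 = 2, x_2 = 2 ↦ 3  ≥
x_1 = 2, x_2 = 3 ↦ 2  ≥
x_1 = 3, x_2 = 0 ↦ 0  <
x_1 = 3, x_2 = 1 ↦ 1  <
x_1 = 3, x_2 = 2 ↦ 2  ≥
x_1 = 3, x_2 = 3 ↦ 3  ≥
So 10 of the 16 assignments meet the threshold.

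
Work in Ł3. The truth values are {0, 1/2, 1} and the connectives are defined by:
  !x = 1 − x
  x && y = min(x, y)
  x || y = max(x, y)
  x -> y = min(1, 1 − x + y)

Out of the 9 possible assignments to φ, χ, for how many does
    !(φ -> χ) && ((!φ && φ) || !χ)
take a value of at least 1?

1

φ = 0, χ = 0 ↦ 0  <
φ = 0, χ = 1/2 ↦ 0  <
φ = 0, χ = 1 ↦ 0  <
φ = 1/2, χ = 0 ↦ 1/2  <
φ = 1/2, χ = 1/2 ↦ 0  <
φ = 1/2, χ = 1 ↦ 0  <
φ = 1, χ = 0 ↦ 1  ≥
φ = 1, χ = 1/2 ↦ 1/2  <
φ = 1, χ = 1 ↦ 0  <
So 1 of the 9 assignments meets the threshold.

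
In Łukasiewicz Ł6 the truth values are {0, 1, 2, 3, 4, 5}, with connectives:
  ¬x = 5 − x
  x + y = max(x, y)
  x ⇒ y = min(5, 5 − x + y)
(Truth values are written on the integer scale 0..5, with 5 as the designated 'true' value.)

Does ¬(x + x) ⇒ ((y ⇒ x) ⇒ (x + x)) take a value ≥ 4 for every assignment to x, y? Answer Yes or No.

No

Counterexample: take x = 0, y = 0.
x + x = 0 + 0 = 0
¬(x + x) = ¬0 = 5
y ⇒ x = 0 ⇒ 0 = 5
x + x = 0 + 0 = 0
(y ⇒ x) ⇒ (x + x) = 5 ⇒ 0 = 0
¬(x + x) ⇒ ((y ⇒ x) ⇒ (x + x)) = 5 ⇒ 0 = 0
This gives 0, which is below 4.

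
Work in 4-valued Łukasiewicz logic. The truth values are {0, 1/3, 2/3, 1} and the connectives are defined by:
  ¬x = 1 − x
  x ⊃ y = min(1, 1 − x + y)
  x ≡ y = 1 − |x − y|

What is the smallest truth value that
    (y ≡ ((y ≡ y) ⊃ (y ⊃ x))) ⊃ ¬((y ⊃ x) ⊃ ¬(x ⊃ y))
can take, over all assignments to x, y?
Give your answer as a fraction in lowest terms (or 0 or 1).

Take x = 0, y = 2/3:
y ≡ y = 2/3 ≡ 2/3 = 1
y ⊃ x = 2/3 ⊃ 0 = 1/3
(y ≡ y) ⊃ (y ⊃ x) = 1 ⊃ 1/3 = 1/3
y ≡ ((y ≡ y) ⊃ (y ⊃ x)) = 2/3 ≡ 1/3 = 2/3
y ⊃ x = 2/3 ⊃ 0 = 1/3
x ⊃ y = 0 ⊃ 2/3 = 1
¬(x ⊃ y) = ¬1 = 0
(y ⊃ x) ⊃ ¬(x ⊃ y) = 1/3 ⊃ 0 = 2/3
¬((y ⊃ x) ⊃ ¬(x ⊃ y)) = ¬2/3 = 1/3
(y ≡ ((y ≡ y) ⊃ (y ⊃ x))) ⊃ ¬((y ⊃ x) ⊃ ¬(x ⊃ y)) = 2/3 ⊃ 1/3 = 2/3
No assignment yields a value below 2/3, so this is the minimum.

2/3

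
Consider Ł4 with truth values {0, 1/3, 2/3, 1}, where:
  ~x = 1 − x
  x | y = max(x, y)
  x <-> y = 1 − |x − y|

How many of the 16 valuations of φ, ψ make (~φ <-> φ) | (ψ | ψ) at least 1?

φ = 0, ψ = 0 ↦ 0  <
φ = 0, ψ = 1/3 ↦ 1/3  <
φ = 0, ψ = 2/3 ↦ 2/3  <
φ = 0, ψ = 1 ↦ 1  ≥
φ = 1/3, ψ = 0 ↦ 2/3  <
φ = 1/3, ψ = 1/3 ↦ 2/3  <
φ = 1/3, ψ = 2/3 ↦ 2/3  <
φ = 1/3, ψ = 1 ↦ 1  ≥
φ = 2/3, ψ = 0 ↦ 2/3  <
φ = 2/3, ψ = 1/3 ↦ 2/3  <
φ = 2/3, ψ = 2/3 ↦ 2/3  <
φ = 2/3, ψ = 1 ↦ 1  ≥
φ = 1, ψ = 0 ↦ 0  <
φ = 1, ψ = 1/3 ↦ 1/3  <
φ = 1, ψ = 2/3 ↦ 2/3  <
φ = 1, ψ = 1 ↦ 1  ≥
So 4 of the 16 assignments meet the threshold.

4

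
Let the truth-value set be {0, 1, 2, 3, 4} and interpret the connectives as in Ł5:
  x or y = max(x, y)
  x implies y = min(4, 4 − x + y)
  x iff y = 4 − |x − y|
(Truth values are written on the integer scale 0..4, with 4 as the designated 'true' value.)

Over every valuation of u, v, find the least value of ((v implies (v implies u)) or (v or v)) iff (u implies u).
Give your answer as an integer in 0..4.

3

Take u = 0, v = 3:
v implies u = 3 implies 0 = 1
v implies (v implies u) = 3 implies 1 = 2
v or v = 3 or 3 = 3
(v implies (v implies u)) or (v or v) = 2 or 3 = 3
u implies u = 0 implies 0 = 4
((v implies (v implies u)) or (v or v)) iff (u implies u) = 3 iff 4 = 3
No assignment yields a value below 3, so this is the minimum.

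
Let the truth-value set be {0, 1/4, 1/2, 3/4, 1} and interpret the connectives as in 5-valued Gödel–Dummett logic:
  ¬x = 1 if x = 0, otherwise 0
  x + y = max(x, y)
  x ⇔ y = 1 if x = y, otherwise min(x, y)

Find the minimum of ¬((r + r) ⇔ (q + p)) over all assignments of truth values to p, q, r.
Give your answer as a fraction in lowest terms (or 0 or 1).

Take p = 0, q = 0, r = 0:
r + r = 0 + 0 = 0
q + p = 0 + 0 = 0
(r + r) ⇔ (q + p) = 0 ⇔ 0 = 1
¬((r + r) ⇔ (q + p)) = ¬1 = 0
No assignment yields a value below 0, so this is the minimum.

0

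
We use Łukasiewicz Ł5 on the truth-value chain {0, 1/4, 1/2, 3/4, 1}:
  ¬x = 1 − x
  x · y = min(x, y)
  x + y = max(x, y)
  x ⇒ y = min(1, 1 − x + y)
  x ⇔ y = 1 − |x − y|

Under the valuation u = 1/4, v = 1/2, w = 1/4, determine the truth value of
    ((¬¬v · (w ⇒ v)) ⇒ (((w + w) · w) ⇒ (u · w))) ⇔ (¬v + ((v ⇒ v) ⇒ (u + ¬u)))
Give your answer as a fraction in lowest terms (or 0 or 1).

3/4

¬v = ¬1/2 = 1/2
¬¬v = ¬1/2 = 1/2
w ⇒ v = 1/4 ⇒ 1/2 = 1
¬¬v · (w ⇒ v) = 1/2 · 1 = 1/2
w + w = 1/4 + 1/4 = 1/4
(w + w) · w = 1/4 · 1/4 = 1/4
u · w = 1/4 · 1/4 = 1/4
((w + w) · w) ⇒ (u · w) = 1/4 ⇒ 1/4 = 1
(¬¬v · (w ⇒ v)) ⇒ (((w + w) · w) ⇒ (u · w)) = 1/2 ⇒ 1 = 1
¬v = ¬1/2 = 1/2
v ⇒ v = 1/2 ⇒ 1/2 = 1
¬u = ¬1/4 = 3/4
u + ¬u = 1/4 + 3/4 = 3/4
(v ⇒ v) ⇒ (u + ¬u) = 1 ⇒ 3/4 = 3/4
¬v + ((v ⇒ v) ⇒ (u + ¬u)) = 1/2 + 3/4 = 3/4
((¬¬v · (w ⇒ v)) ⇒ (((w + w) · w) ⇒ (u · w))) ⇔ (¬v + ((v ⇒ v) ⇒ (u + ¬u))) = 1 ⇔ 3/4 = 3/4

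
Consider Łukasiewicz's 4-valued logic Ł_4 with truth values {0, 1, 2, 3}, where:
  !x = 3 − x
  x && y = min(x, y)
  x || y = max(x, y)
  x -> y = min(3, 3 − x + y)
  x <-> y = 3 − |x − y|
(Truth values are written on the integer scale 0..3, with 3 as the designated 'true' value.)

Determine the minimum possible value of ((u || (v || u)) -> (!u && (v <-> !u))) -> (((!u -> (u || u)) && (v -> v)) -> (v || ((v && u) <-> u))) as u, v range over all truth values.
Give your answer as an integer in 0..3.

Take u = 2, v = 0:
v || u = 0 || 2 = 2
u || (v || u) = 2 || 2 = 2
!u = !2 = 1
!u = !2 = 1
v <-> !u = 0 <-> 1 = 2
!u && (v <-> !u) = 1 && 2 = 1
(u || (v || u)) -> (!u && (v <-> !u)) = 2 -> 1 = 2
!u = !2 = 1
u || u = 2 || 2 = 2
!u -> (u || u) = 1 -> 2 = 3
v -> v = 0 -> 0 = 3
(!u -> (u || u)) && (v -> v) = 3 && 3 = 3
v && u = 0 && 2 = 0
(v && u) <-> u = 0 <-> 2 = 1
v || ((v && u) <-> u) = 0 || 1 = 1
((!u -> (u || u)) && (v -> v)) -> (v || ((v && u) <-> u)) = 3 -> 1 = 1
((u || (v || u)) -> (!u && (v <-> !u))) -> (((!u -> (u || u)) && (v -> v)) -> (v || ((v && u) <-> u))) = 2 -> 1 = 2
No assignment yields a value below 2, so this is the minimum.

2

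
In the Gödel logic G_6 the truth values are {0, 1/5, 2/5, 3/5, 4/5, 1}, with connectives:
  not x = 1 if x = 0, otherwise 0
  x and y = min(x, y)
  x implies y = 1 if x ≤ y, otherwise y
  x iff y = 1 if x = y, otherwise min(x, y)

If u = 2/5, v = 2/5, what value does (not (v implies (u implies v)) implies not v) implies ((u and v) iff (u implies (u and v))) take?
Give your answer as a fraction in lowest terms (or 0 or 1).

2/5

u implies v = 2/5 implies 2/5 = 1
v implies (u implies v) = 2/5 implies 1 = 1
not (v implies (u implies v)) = not 1 = 0
not v = not 2/5 = 0
not (v implies (u implies v)) implies not v = 0 implies 0 = 1
u and v = 2/5 and 2/5 = 2/5
u and v = 2/5 and 2/5 = 2/5
u implies (u and v) = 2/5 implies 2/5 = 1
(u and v) iff (u implies (u and v)) = 2/5 iff 1 = 2/5
(not (v implies (u implies v)) implies not v) implies ((u and v) iff (u implies (u and v))) = 1 implies 2/5 = 2/5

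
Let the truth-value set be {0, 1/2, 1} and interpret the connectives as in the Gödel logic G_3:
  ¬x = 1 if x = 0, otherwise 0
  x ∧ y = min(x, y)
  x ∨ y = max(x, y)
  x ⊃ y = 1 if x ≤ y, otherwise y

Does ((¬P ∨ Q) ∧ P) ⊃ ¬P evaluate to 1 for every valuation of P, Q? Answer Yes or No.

No

Counterexample: take P = 1/2, Q = 1/2.
¬P = ¬1/2 = 0
¬P ∨ Q = 0 ∨ 1/2 = 1/2
(¬P ∨ Q) ∧ P = 1/2 ∧ 1/2 = 1/2
¬P = ¬1/2 = 0
((¬P ∨ Q) ∧ P) ⊃ ¬P = 1/2 ⊃ 0 = 0
This gives 0 ≠ 1.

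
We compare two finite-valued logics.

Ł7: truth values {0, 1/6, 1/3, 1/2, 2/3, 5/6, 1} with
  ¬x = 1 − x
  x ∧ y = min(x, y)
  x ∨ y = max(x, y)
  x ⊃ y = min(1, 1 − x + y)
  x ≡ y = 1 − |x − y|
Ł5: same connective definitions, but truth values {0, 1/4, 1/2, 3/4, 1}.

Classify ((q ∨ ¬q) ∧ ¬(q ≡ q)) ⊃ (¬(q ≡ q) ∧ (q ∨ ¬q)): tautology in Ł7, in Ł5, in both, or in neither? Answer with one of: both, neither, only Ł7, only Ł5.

In Ł7: every assignment gives 1 — tautology.
In Ł5: every assignment gives 1 — tautology.

both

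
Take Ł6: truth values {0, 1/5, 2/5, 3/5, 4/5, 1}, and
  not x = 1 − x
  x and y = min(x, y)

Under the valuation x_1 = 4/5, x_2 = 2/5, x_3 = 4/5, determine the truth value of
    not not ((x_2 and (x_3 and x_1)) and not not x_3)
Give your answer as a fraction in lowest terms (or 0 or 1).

x_3 and x_1 = 4/5 and 4/5 = 4/5
x_2 and (x_3 and x_1) = 2/5 and 4/5 = 2/5
not x_3 = not 4/5 = 1/5
not not x_3 = not 1/5 = 4/5
(x_2 and (x_3 and x_1)) and not not x_3 = 2/5 and 4/5 = 2/5
not ((x_2 and (x_3 and x_1)) and not not x_3) = not 2/5 = 3/5
not not ((x_2 and (x_3 and x_1)) and not not x_3) = not 3/5 = 2/5

2/5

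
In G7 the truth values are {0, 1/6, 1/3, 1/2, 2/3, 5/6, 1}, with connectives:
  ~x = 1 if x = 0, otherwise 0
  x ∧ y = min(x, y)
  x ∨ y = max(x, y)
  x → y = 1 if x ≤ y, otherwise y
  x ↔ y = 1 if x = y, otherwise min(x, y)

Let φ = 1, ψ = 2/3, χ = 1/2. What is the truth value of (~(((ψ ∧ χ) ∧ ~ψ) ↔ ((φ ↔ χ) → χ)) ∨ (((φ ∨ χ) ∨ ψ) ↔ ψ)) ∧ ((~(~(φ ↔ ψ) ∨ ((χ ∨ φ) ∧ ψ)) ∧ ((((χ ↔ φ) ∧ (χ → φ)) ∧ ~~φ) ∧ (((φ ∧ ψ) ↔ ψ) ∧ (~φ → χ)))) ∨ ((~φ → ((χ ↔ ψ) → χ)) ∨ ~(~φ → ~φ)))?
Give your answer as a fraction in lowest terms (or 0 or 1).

1

ψ ∧ χ = 2/3 ∧ 1/2 = 1/2
~ψ = ~2/3 = 0
(ψ ∧ χ) ∧ ~ψ = 1/2 ∧ 0 = 0
φ ↔ χ = 1 ↔ 1/2 = 1/2
(φ ↔ χ) → χ = 1/2 → 1/2 = 1
((ψ ∧ χ) ∧ ~ψ) ↔ ((φ ↔ χ) → χ) = 0 ↔ 1 = 0
~(((ψ ∧ χ) ∧ ~ψ) ↔ ((φ ↔ χ) → χ)) = ~0 = 1
φ ∨ χ = 1 ∨ 1/2 = 1
(φ ∨ χ) ∨ ψ = 1 ∨ 2/3 = 1
((φ ∨ χ) ∨ ψ) ↔ ψ = 1 ↔ 2/3 = 2/3
~(((ψ ∧ χ) ∧ ~ψ) ↔ ((φ ↔ χ) → χ)) ∨ (((φ ∨ χ) ∨ ψ) ↔ ψ) = 1 ∨ 2/3 = 1
φ ↔ ψ = 1 ↔ 2/3 = 2/3
~(φ ↔ ψ) = ~2/3 = 0
χ ∨ φ = 1/2 ∨ 1 = 1
(χ ∨ φ) ∧ ψ = 1 ∧ 2/3 = 2/3
~(φ ↔ ψ) ∨ ((χ ∨ φ) ∧ ψ) = 0 ∨ 2/3 = 2/3
~(~(φ ↔ ψ) ∨ ((χ ∨ φ) ∧ ψ)) = ~2/3 = 0
χ ↔ φ = 1/2 ↔ 1 = 1/2
χ → φ = 1/2 → 1 = 1
(χ ↔ φ) ∧ (χ → φ) = 1/2 ∧ 1 = 1/2
~φ = ~1 = 0
~~φ = ~0 = 1
((χ ↔ φ) ∧ (χ → φ)) ∧ ~~φ = 1/2 ∧ 1 = 1/2
φ ∧ ψ = 1 ∧ 2/3 = 2/3
(φ ∧ ψ) ↔ ψ = 2/3 ↔ 2/3 = 1
~φ = ~1 = 0
~φ → χ = 0 → 1/2 = 1
((φ ∧ ψ) ↔ ψ) ∧ (~φ → χ) = 1 ∧ 1 = 1
(((χ ↔ φ) ∧ (χ → φ)) ∧ ~~φ) ∧ (((φ ∧ ψ) ↔ ψ) ∧ (~φ → χ)) = 1/2 ∧ 1 = 1/2
~(~(φ ↔ ψ) ∨ ((χ ∨ φ) ∧ ψ)) ∧ ((((χ ↔ φ) ∧ (χ → φ)) ∧ ~~φ) ∧ (((φ ∧ ψ) ↔ ψ) ∧ (~φ → χ))) = 0 ∧ 1/2 = 0
~φ = ~1 = 0
χ ↔ ψ = 1/2 ↔ 2/3 = 1/2
(χ ↔ ψ) → χ = 1/2 → 1/2 = 1
~φ → ((χ ↔ ψ) → χ) = 0 → 1 = 1
~φ = ~1 = 0
~φ = ~1 = 0
~φ → ~φ = 0 → 0 = 1
~(~φ → ~φ) = ~1 = 0
(~φ → ((χ ↔ ψ) → χ)) ∨ ~(~φ → ~φ) = 1 ∨ 0 = 1
(~(~(φ ↔ ψ) ∨ ((χ ∨ φ) ∧ ψ)) ∧ ((((χ ↔ φ) ∧ (χ → φ)) ∧ ~~φ) ∧ (((φ ∧ ψ) ↔ ψ) ∧ (~φ → χ)))) ∨ ((~φ → ((χ ↔ ψ) → χ)) ∨ ~(~φ → ~φ)) = 0 ∨ 1 = 1
(~(((ψ ∧ χ) ∧ ~ψ) ↔ ((φ ↔ χ) → χ)) ∨ (((φ ∨ χ) ∨ ψ) ↔ ψ)) ∧ ((~(~(φ ↔ ψ) ∨ ((χ ∨ φ) ∧ ψ)) ∧ ((((χ ↔ φ) ∧ (χ → φ)) ∧ ~~φ) ∧ (((φ ∧ ψ) ↔ ψ) ∧ (~φ → χ)))) ∨ ((~φ → ((χ ↔ ψ) → χ)) ∨ ~(~φ → ~φ))) = 1 ∧ 1 = 1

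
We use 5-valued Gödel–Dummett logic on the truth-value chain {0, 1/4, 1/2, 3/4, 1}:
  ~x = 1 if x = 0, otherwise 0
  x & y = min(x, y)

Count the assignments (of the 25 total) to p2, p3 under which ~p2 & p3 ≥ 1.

value 1: 1 assignment (counts)
value 3/4: 1 assignment
value 1/2: 1 assignment
value 1/4: 1 assignment
value 0: 21 assignments
So 1 of the 25 assignments meets the threshold.

1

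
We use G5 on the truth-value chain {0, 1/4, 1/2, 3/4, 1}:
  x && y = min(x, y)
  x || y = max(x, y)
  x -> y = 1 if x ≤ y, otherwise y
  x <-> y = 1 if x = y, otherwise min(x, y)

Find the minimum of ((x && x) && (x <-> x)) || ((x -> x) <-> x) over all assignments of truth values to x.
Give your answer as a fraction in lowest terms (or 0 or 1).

Take x = 0:
x && x = 0 && 0 = 0
x <-> x = 0 <-> 0 = 1
(x && x) && (x <-> x) = 0 && 1 = 0
x -> x = 0 -> 0 = 1
(x -> x) <-> x = 1 <-> 0 = 0
((x && x) && (x <-> x)) || ((x -> x) <-> x) = 0 || 0 = 0
No assignment yields a value below 0, so this is the minimum.

0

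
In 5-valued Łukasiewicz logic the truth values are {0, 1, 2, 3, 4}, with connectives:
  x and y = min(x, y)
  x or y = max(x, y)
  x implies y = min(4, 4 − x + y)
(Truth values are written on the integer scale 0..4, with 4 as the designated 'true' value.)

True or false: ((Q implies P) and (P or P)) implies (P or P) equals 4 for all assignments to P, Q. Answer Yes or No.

Yes

At P = 1, Q = 1, for instance:
Q implies P = 1 implies 1 = 4
P or P = 1 or 1 = 1
(Q implies P) and (P or P) = 4 and 1 = 1
((Q implies P) and (P or P)) implies (P or P) = 1 implies 1 = 4
and checking the remaining 24 assignments likewise gives ≥ 4 in every case.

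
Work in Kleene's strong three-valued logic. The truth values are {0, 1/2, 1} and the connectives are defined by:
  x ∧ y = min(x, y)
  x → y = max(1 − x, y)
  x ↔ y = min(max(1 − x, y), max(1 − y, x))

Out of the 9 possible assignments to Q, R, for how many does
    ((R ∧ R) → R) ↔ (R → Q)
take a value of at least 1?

4

Q = 0, R = 0 ↦ 1  ≥
Q = 0, R = 1/2 ↦ 1/2  <
Q = 0, R = 1 ↦ 0  <
Q = 1/2, R = 0 ↦ 1  ≥
Q = 1/2, R = 1/2 ↦ 1/2  <
Q = 1/2, R = 1 ↦ 1/2  <
Q = 1, R = 0 ↦ 1  ≥
Q = 1, R = 1/2 ↦ 1/2  <
Q = 1, R = 1 ↦ 1  ≥
So 4 of the 9 assignments meet the threshold.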